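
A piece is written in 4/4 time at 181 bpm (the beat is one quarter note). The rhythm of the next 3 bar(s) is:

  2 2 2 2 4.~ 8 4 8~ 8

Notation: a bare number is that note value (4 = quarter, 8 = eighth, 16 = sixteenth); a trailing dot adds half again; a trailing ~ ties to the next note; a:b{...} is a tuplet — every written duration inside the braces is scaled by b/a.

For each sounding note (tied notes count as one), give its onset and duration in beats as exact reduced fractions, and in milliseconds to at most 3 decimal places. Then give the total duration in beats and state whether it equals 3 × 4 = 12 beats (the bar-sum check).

1) 0.0ms=0b +662.983ms=2b
2) 662.983ms=2b +662.983ms=2b
3) 1325.967ms=4b +662.983ms=2b
4) 1988.95ms=6b +662.983ms=2b
5) 2651.934ms=8b +662.983ms=2b
6) 3314.917ms=10b +331.492ms=1b
7) 3646.409ms=11b +331.492ms=1b
Σ=12b of 12 (181bpm 4/4) — PASS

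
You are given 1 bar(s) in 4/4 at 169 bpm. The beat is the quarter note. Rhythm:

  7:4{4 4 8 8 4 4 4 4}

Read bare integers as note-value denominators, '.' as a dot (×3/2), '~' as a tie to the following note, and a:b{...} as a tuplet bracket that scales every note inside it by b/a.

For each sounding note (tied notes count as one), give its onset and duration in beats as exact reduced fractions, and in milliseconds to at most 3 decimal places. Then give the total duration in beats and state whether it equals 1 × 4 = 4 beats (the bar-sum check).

1) 0.0ms=0b +202.874ms=4/7b
2) 202.874ms=4/7b +202.874ms=4/7b
3) 405.748ms=8/7b +101.437ms=2/7b
4) 507.185ms=10/7b +101.437ms=2/7b
5) 608.622ms=12/7b +202.874ms=4/7b
6) 811.496ms=16/7b +202.874ms=4/7b
7) 1014.37ms=20/7b +202.874ms=4/7b
8) 1217.244ms=24/7b +202.874ms=4/7b
Σ=4b of 4 (169bpm 4/4) — PASS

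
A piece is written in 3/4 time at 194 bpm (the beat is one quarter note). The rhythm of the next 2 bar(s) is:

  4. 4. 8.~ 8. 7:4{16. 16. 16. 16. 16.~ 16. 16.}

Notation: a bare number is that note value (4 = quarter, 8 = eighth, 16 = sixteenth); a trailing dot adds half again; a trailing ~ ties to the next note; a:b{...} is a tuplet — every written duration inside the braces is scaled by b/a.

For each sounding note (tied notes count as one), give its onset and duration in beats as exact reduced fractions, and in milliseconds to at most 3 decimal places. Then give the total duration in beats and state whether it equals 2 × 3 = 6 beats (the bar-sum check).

1) 0.0ms=0b +463.918ms=3/2b
2) 463.918ms=3/2b +463.918ms=3/2b
3) 927.835ms=3b +463.918ms=3/2b
4) 1391.753ms=9/2b +66.274ms=3/14b
5) 1458.027ms=33/7b +66.274ms=3/14b
6) 1524.3ms=69/14b +66.274ms=3/14b
7) 1590.574ms=36/7b +66.274ms=3/14b
8) 1656.848ms=75/14b +132.548ms=3/7b
9) 1789.396ms=81/14b +66.274ms=3/14b
Σ=6b of 6 (194bpm 3/4) — PASS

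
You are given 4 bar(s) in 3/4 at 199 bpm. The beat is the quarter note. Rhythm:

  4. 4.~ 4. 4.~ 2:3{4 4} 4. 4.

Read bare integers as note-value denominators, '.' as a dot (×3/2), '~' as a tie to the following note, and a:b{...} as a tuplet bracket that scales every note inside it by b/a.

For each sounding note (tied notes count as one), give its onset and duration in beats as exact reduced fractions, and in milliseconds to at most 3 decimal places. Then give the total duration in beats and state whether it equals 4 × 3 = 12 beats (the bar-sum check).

1) 0.0ms=0b +452.261ms=3/2b
2) 452.261ms=3/2b +904.523ms=3b
3) 1356.784ms=9/2b +904.523ms=3b
4) 2261.307ms=15/2b +452.261ms=3/2b
5) 2713.568ms=9b +452.261ms=3/2b
6) 3165.829ms=21/2b +452.261ms=3/2b
Σ=12b of 12 (199bpm 3/4) — PASS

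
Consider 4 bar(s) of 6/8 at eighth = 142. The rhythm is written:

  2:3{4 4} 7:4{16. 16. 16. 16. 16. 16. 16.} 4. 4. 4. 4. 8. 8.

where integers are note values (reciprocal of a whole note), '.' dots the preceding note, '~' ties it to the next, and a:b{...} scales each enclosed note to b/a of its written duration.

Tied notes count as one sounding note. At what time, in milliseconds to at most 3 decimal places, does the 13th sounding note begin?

1. 0.0ms @ 0 + 1267.606ms (3)
2. 1267.606ms @ 3 + 1267.606ms (3)
3. 2535.211ms @ 6 + 181.087ms (3/7)
4. 2716.298ms @ 45/7 + 181.087ms (3/7)
5. 2897.384ms @ 48/7 + 181.087ms (3/7)
6. 3078.471ms @ 51/7 + 181.087ms (3/7)
7. 3259.557ms @ 54/7 + 181.087ms (3/7)
8. 3440.644ms @ 57/7 + 181.087ms (3/7)
9. 3621.73ms @ 60/7 + 181.087ms (3/7)
10. 3802.817ms @ 9 + 1267.606ms (3)
11. 5070.423ms @ 12 + 1267.606ms (3)
12. 6338.028ms @ 15 + 1267.606ms (3)
13. 7605.634ms @ 18 + 1267.606ms (3)
14. 8873.239ms @ 21 + 633.803ms (3/2)
15. 9507.042ms @ 45/2 + 633.803ms (3/2)

note 13 onset = 18b = 7605.634ms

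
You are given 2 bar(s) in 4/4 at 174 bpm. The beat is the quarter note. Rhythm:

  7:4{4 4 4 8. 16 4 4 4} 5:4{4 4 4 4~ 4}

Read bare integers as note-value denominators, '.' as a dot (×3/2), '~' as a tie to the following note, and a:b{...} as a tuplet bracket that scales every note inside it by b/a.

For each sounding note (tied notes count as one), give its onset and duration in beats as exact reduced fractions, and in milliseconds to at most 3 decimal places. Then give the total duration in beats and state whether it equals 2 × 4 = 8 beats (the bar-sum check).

1) 0.0ms=0b +197.044ms=4/7b
2) 197.044ms=4/7b +197.044ms=4/7b
3) 394.089ms=8/7b +197.044ms=4/7b
4) 591.133ms=12/7b +147.783ms=3/7b
5) 738.916ms=15/7b +49.261ms=1/7b
6) 788.177ms=16/7b +197.044ms=4/7b
7) 985.222ms=20/7b +197.044ms=4/7b
8) 1182.266ms=24/7b +197.044ms=4/7b
9) 1379.31ms=4b +275.862ms=4/5b
10) 1655.172ms=24/5b +275.862ms=4/5b
11) 1931.034ms=28/5b +275.862ms=4/5b
12) 2206.897ms=32/5b +551.724ms=8/5b
Σ=8b of 8 (174bpm 4/4) — PASS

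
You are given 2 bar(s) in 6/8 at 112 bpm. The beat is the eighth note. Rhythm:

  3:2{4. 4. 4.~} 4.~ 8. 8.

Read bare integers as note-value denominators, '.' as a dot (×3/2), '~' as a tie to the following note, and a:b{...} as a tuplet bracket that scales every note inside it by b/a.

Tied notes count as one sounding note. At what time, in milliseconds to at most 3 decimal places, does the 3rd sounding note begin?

note 3 onset = 4b = 2142.857ms

1. 0.0ms @ 0 + 1071.429ms (2)
2. 1071.429ms @ 2 + 1071.429ms (2)
3. 2142.857ms @ 4 + 3482.143ms (13/2)
4. 5625.0ms @ 21/2 + 803.571ms (3/2)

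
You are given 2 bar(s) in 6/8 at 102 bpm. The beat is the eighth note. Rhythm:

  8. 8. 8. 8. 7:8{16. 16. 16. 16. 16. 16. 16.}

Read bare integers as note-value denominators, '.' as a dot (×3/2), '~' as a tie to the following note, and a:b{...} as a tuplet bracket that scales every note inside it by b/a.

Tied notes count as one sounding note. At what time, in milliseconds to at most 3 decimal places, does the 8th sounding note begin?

note 8 onset = 60/7b = 5042.017ms

1. 0.0ms @ 0 + 882.353ms (3/2)
2. 882.353ms @ 3/2 + 882.353ms (3/2)
3. 1764.706ms @ 3 + 882.353ms (3/2)
4. 2647.059ms @ 9/2 + 882.353ms (3/2)
5. 3529.412ms @ 6 + 504.202ms (6/7)
6. 4033.613ms @ 48/7 + 504.202ms (6/7)
7. 4537.815ms @ 54/7 + 504.202ms (6/7)
8. 5042.017ms @ 60/7 + 504.202ms (6/7)
9. 5546.218ms @ 66/7 + 504.202ms (6/7)
10. 6050.42ms @ 72/7 + 504.202ms (6/7)
11. 6554.622ms @ 78/7 + 504.202ms (6/7)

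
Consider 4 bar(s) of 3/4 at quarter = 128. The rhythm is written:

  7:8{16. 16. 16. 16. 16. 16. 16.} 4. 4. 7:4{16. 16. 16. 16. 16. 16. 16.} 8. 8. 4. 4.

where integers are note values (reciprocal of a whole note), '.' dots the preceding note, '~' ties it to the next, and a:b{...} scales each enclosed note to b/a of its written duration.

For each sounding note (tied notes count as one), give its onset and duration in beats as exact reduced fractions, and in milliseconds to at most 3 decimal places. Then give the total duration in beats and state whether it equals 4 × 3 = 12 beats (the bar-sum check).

1) 0.0ms=0b +200.893ms=3/7b
2) 200.893ms=3/7b +200.893ms=3/7b
3) 401.786ms=6/7b +200.893ms=3/7b
4) 602.679ms=9/7b +200.893ms=3/7b
5) 803.571ms=12/7b +200.893ms=3/7b
6) 1004.464ms=15/7b +200.893ms=3/7b
7) 1205.357ms=18/7b +200.893ms=3/7b
8) 1406.25ms=3b +703.125ms=3/2b
9) 2109.375ms=9/2b +703.125ms=3/2b
10) 2812.5ms=6b +100.446ms=3/14b
11) 2912.946ms=87/14b +100.446ms=3/14b
12) 3013.393ms=45/7b +100.446ms=3/14b
13) 3113.839ms=93/14b +100.446ms=3/14b
14) 3214.286ms=48/7b +100.446ms=3/14b
15) 3314.732ms=99/14b +100.446ms=3/14b
16) 3415.179ms=51/7b +100.446ms=3/14b
17) 3515.625ms=15/2b +351.562ms=3/4b
18) 3867.188ms=33/4b +351.562ms=3/4b
19) 4218.75ms=9b +703.125ms=3/2b
20) 4921.875ms=21/2b +703.125ms=3/2b
Σ=12b of 12 (128bpm 3/4) — PASS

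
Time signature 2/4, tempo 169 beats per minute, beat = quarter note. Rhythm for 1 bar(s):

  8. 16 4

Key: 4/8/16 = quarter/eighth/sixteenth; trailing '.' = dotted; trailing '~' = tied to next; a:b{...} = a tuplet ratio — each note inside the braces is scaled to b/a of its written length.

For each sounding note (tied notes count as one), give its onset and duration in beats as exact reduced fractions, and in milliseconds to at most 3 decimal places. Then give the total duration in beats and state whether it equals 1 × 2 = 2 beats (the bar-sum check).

1) 0.0ms=0b +266.272ms=3/4b
2) 266.272ms=3/4b +88.757ms=1/4b
3) 355.03ms=1b +355.03ms=1b
Σ=2b of 2 (169bpm 2/4) — PASS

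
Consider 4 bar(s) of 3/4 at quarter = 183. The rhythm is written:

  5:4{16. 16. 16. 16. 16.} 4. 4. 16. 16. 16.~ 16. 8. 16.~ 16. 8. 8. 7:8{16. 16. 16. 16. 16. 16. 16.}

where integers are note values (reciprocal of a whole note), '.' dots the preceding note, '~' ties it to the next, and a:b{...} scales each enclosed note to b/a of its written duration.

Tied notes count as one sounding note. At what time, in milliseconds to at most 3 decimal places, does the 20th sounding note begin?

1. 0.0ms @ 0 + 98.361ms (3/10)
2. 98.361ms @ 3/10 + 98.361ms (3/10)
3. 196.721ms @ 3/5 + 98.361ms (3/10)
4. 295.082ms @ 9/10 + 98.361ms (3/10)
5. 393.443ms @ 6/5 + 98.361ms (3/10)
6. 491.803ms @ 3/2 + 491.803ms (3/2)
7. 983.607ms @ 3 + 491.803ms (3/2)
8. 1475.41ms @ 9/2 + 122.951ms (3/8)
9. 1598.361ms @ 39/8 + 122.951ms (3/8)
10. 1721.311ms @ 21/4 + 245.902ms (3/4)
11. 1967.213ms @ 6 + 245.902ms (3/4)
12. 2213.115ms @ 27/4 + 245.902ms (3/4)
13. 2459.016ms @ 15/2 + 245.902ms (3/4)
14. 2704.918ms @ 33/4 + 245.902ms (3/4)
15. 2950.82ms @ 9 + 140.515ms (3/7)
16. 3091.335ms @ 66/7 + 140.515ms (3/7)
17. 3231.85ms @ 69/7 + 140.515ms (3/7)
18. 3372.365ms @ 72/7 + 140.515ms (3/7)
19. 3512.881ms @ 75/7 + 140.515ms (3/7)
20. 3653.396ms @ 78/7 + 140.515ms (3/7)
21. 3793.911ms @ 81/7 + 140.515ms (3/7)

note 20 onset = 78/7b = 3653.396ms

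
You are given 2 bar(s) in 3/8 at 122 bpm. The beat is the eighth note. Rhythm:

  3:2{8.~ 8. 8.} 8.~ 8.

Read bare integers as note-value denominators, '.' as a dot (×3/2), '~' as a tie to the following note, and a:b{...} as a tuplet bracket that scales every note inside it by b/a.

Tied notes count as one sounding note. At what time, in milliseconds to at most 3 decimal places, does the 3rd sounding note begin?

note 3 onset = 3b = 1475.41ms

1. 0.0ms @ 0 + 983.607ms (2)
2. 983.607ms @ 2 + 491.803ms (1)
3. 1475.41ms @ 3 + 1475.41ms (3)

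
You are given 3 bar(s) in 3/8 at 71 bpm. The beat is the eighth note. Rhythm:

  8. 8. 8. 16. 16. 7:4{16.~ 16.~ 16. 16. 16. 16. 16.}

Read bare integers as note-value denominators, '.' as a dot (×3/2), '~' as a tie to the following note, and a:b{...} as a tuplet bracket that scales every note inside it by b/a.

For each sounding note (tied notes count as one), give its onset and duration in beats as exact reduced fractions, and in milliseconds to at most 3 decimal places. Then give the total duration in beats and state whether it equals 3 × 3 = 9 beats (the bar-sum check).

1) 0.0ms=0b +1267.606ms=3/2b
2) 1267.606ms=3/2b +1267.606ms=3/2b
3) 2535.211ms=3b +1267.606ms=3/2b
4) 3802.817ms=9/2b +633.803ms=3/4b
5) 4436.62ms=21/4b +633.803ms=3/4b
6) 5070.423ms=6b +1086.519ms=9/7b
7) 6156.942ms=51/7b +362.173ms=3/7b
8) 6519.115ms=54/7b +362.173ms=3/7b
9) 6881.288ms=57/7b +362.173ms=3/7b
10) 7243.461ms=60/7b +362.173ms=3/7b
Σ=9b of 9 (71bpm 3/8) — PASS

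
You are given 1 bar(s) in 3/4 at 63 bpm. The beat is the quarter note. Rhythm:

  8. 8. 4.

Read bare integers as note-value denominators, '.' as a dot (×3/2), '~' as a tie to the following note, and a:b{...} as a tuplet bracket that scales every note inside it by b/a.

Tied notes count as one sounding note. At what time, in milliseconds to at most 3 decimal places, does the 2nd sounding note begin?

1. 0.0ms @ 0 + 714.286ms (3/4)
2. 714.286ms @ 3/4 + 714.286ms (3/4)
3. 1428.571ms @ 3/2 + 1428.571ms (3/2)

note 2 onset = 3/4b = 714.286ms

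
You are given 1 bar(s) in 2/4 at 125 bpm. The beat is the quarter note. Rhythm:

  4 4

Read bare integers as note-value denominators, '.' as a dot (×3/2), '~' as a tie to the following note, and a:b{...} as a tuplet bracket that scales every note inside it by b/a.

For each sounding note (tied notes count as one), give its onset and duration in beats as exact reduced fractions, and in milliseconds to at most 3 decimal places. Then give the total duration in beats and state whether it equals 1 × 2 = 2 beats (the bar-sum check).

1) 0.0ms=0b +480.0ms=1b
2) 480.0ms=1b +480.0ms=1b
Σ=2b of 2 (125bpm 2/4) — PASS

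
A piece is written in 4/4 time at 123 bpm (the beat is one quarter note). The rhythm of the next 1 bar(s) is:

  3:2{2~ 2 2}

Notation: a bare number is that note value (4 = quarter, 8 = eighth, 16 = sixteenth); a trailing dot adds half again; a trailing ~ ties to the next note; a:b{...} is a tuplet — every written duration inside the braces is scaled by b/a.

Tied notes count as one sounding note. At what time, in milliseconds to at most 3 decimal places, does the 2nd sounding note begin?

note 2 onset = 8/3b = 1300.813ms

1. 0.0ms @ 0 + 1300.813ms (8/3)
2. 1300.813ms @ 8/3 + 650.407ms (4/3)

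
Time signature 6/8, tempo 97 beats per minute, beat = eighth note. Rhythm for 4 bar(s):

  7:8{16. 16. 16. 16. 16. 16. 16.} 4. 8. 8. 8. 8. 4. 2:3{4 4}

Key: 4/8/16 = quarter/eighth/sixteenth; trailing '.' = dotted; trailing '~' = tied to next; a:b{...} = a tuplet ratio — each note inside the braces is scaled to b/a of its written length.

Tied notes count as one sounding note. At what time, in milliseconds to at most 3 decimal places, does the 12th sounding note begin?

note 12 onset = 27/2b = 8350.515ms

1. 0.0ms @ 0 + 530.191ms (6/7)
2. 530.191ms @ 6/7 + 530.191ms (6/7)
3. 1060.383ms @ 12/7 + 530.191ms (6/7)
4. 1590.574ms @ 18/7 + 530.191ms (6/7)
5. 2120.766ms @ 24/7 + 530.191ms (6/7)
6. 2650.957ms @ 30/7 + 530.191ms (6/7)
7. 3181.149ms @ 36/7 + 530.191ms (6/7)
8. 3711.34ms @ 6 + 1855.67ms (3)
9. 5567.01ms @ 9 + 927.835ms (3/2)
10. 6494.845ms @ 21/2 + 927.835ms (3/2)
11. 7422.68ms @ 12 + 927.835ms (3/2)
12. 8350.515ms @ 27/2 + 927.835ms (3/2)
13. 9278.351ms @ 15 + 1855.67ms (3)
14. 11134.021ms @ 18 + 1855.67ms (3)
15. 12989.691ms @ 21 + 1855.67ms (3)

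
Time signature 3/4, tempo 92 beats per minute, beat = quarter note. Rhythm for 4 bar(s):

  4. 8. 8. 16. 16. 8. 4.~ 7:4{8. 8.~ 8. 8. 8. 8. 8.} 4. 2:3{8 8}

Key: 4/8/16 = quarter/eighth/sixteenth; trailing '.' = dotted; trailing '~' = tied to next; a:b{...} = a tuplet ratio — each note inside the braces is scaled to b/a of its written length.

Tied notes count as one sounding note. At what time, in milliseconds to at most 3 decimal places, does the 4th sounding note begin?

note 4 onset = 3b = 1956.522ms

1. 0.0ms @ 0 + 978.261ms (3/2)
2. 978.261ms @ 3/2 + 489.13ms (3/4)
3. 1467.391ms @ 9/4 + 489.13ms (3/4)
4. 1956.522ms @ 3 + 244.565ms (3/8)
5. 2201.087ms @ 27/8 + 244.565ms (3/8)
6. 2445.652ms @ 15/4 + 489.13ms (3/4)
7. 2934.783ms @ 9/2 + 1257.764ms (27/14)
8. 4192.547ms @ 45/7 + 559.006ms (6/7)
9. 4751.553ms @ 51/7 + 279.503ms (3/7)
10. 5031.056ms @ 54/7 + 279.503ms (3/7)
11. 5310.559ms @ 57/7 + 279.503ms (3/7)
12. 5590.062ms @ 60/7 + 279.503ms (3/7)
13. 5869.565ms @ 9 + 978.261ms (3/2)
14. 6847.826ms @ 21/2 + 489.13ms (3/4)
15. 7336.957ms @ 45/4 + 489.13ms (3/4)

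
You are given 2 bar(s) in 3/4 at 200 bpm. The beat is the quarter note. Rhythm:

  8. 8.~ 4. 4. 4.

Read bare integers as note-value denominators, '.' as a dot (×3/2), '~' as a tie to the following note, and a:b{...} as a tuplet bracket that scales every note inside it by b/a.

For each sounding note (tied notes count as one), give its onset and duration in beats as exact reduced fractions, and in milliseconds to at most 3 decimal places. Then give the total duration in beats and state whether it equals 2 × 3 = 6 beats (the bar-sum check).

1) 0.0ms=0b +225.0ms=3/4b
2) 225.0ms=3/4b +675.0ms=9/4b
3) 900.0ms=3b +450.0ms=3/2b
4) 1350.0ms=9/2b +450.0ms=3/2b
Σ=6b of 6 (200bpm 3/4) — PASS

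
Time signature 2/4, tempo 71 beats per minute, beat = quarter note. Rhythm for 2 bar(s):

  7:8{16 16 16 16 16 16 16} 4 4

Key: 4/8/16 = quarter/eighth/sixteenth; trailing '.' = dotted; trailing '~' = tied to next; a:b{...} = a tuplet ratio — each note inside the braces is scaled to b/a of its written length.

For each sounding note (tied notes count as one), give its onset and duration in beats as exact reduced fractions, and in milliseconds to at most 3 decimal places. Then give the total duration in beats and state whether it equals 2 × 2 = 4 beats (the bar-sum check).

1) 0.0ms=0b +241.449ms=2/7b
2) 241.449ms=2/7b +241.449ms=2/7b
3) 482.897ms=4/7b +241.449ms=2/7b
4) 724.346ms=6/7b +241.449ms=2/7b
5) 965.795ms=8/7b +241.449ms=2/7b
6) 1207.243ms=10/7b +241.449ms=2/7b
7) 1448.692ms=12/7b +241.449ms=2/7b
8) 1690.141ms=2b +845.07ms=1b
9) 2535.211ms=3b +845.07ms=1b
Σ=4b of 4 (71bpm 2/4) — PASS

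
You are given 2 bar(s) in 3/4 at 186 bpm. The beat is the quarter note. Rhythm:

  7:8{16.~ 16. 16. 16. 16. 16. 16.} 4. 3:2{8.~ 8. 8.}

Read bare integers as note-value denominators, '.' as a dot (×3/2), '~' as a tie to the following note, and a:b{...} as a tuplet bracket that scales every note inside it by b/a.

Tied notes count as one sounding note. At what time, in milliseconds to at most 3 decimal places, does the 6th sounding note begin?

note 6 onset = 18/7b = 829.493ms

1. 0.0ms @ 0 + 276.498ms (6/7)
2. 276.498ms @ 6/7 + 138.249ms (3/7)
3. 414.747ms @ 9/7 + 138.249ms (3/7)
4. 552.995ms @ 12/7 + 138.249ms (3/7)
5. 691.244ms @ 15/7 + 138.249ms (3/7)
6. 829.493ms @ 18/7 + 138.249ms (3/7)
7. 967.742ms @ 3 + 483.871ms (3/2)
8. 1451.613ms @ 9/2 + 322.581ms (1)
9. 1774.194ms @ 11/2 + 161.29ms (1/2)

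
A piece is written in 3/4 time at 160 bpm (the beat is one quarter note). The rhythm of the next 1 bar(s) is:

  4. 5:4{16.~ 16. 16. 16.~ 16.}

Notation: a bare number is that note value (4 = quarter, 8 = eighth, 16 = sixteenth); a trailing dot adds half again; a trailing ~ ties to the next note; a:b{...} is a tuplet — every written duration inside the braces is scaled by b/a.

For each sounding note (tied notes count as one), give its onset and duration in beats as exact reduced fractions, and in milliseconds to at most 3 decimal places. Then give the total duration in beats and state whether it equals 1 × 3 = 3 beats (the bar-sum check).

1) 0.0ms=0b +562.5ms=3/2b
2) 562.5ms=3/2b +225.0ms=3/5b
3) 787.5ms=21/10b +112.5ms=3/10b
4) 900.0ms=12/5b +225.0ms=3/5b
Σ=3b of 3 (160bpm 3/4) — PASS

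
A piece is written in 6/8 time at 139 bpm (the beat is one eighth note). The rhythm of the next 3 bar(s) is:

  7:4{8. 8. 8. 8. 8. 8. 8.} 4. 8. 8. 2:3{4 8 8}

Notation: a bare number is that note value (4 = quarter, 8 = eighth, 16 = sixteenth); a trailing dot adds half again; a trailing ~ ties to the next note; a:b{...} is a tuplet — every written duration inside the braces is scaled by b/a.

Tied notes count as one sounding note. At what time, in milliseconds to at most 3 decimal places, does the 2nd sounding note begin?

note 2 onset = 6/7b = 369.99ms

1. 0.0ms @ 0 + 369.99ms (6/7)
2. 369.99ms @ 6/7 + 369.99ms (6/7)
3. 739.979ms @ 12/7 + 369.99ms (6/7)
4. 1109.969ms @ 18/7 + 369.99ms (6/7)
5. 1479.959ms @ 24/7 + 369.99ms (6/7)
6. 1849.949ms @ 30/7 + 369.99ms (6/7)
7. 2219.938ms @ 36/7 + 369.99ms (6/7)
8. 2589.928ms @ 6 + 1294.964ms (3)
9. 3884.892ms @ 9 + 647.482ms (3/2)
10. 4532.374ms @ 21/2 + 647.482ms (3/2)
11. 5179.856ms @ 12 + 1294.964ms (3)
12. 6474.82ms @ 15 + 647.482ms (3/2)
13. 7122.302ms @ 33/2 + 647.482ms (3/2)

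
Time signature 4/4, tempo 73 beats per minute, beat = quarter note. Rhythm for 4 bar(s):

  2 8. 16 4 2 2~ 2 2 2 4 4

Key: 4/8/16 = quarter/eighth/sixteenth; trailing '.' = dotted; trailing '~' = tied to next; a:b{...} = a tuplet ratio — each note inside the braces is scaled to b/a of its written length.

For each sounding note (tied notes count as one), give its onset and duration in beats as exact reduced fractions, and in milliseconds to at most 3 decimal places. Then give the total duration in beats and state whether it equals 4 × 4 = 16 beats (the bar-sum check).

1) 0.0ms=0b +1643.836ms=2b
2) 1643.836ms=2b +616.438ms=3/4b
3) 2260.274ms=11/4b +205.479ms=1/4b
4) 2465.753ms=3b +821.918ms=1b
5) 3287.671ms=4b +1643.836ms=2b
6) 4931.507ms=6b +3287.671ms=4b
7) 8219.178ms=10b +1643.836ms=2b
8) 9863.014ms=12b +1643.836ms=2b
9) 11506.849ms=14b +821.918ms=1b
10) 12328.767ms=15b +821.918ms=1b
Σ=16b of 16 (73bpm 4/4) — PASS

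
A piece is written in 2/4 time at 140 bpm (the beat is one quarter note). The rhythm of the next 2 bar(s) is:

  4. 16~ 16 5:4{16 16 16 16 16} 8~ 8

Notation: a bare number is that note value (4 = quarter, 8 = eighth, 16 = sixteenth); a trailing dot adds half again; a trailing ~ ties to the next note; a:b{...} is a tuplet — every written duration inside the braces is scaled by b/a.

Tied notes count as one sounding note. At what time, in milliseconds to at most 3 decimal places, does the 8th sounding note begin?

1. 0.0ms @ 0 + 642.857ms (3/2)
2. 642.857ms @ 3/2 + 214.286ms (1/2)
3. 857.143ms @ 2 + 85.714ms (1/5)
4. 942.857ms @ 11/5 + 85.714ms (1/5)
5. 1028.571ms @ 12/5 + 85.714ms (1/5)
6. 1114.286ms @ 13/5 + 85.714ms (1/5)
7. 1200.0ms @ 14/5 + 85.714ms (1/5)
8. 1285.714ms @ 3 + 428.571ms (1)

note 8 onset = 3b = 1285.714ms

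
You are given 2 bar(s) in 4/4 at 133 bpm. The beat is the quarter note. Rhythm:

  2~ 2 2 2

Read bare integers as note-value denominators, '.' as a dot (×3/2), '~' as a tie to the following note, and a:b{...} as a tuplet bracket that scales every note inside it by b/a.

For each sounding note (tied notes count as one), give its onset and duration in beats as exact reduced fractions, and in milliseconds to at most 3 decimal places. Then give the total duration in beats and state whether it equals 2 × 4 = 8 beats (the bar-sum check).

1) 0.0ms=0b +1804.511ms=4b
2) 1804.511ms=4b +902.256ms=2b
3) 2706.767ms=6b +902.256ms=2b
Σ=8b of 8 (133bpm 4/4) — PASS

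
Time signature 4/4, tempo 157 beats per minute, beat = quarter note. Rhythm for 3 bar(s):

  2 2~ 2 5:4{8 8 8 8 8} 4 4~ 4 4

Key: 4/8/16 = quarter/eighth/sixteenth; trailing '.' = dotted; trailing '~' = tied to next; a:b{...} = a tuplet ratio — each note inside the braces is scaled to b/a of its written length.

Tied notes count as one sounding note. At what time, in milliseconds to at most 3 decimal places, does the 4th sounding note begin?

note 4 onset = 32/5b = 2445.86ms

1. 0.0ms @ 0 + 764.331ms (2)
2. 764.331ms @ 2 + 1528.662ms (4)
3. 2292.994ms @ 6 + 152.866ms (2/5)
4. 2445.86ms @ 32/5 + 152.866ms (2/5)
5. 2598.726ms @ 34/5 + 152.866ms (2/5)
6. 2751.592ms @ 36/5 + 152.866ms (2/5)
7. 2904.459ms @ 38/5 + 152.866ms (2/5)
8. 3057.325ms @ 8 + 382.166ms (1)
9. 3439.49ms @ 9 + 764.331ms (2)
10. 4203.822ms @ 11 + 382.166ms (1)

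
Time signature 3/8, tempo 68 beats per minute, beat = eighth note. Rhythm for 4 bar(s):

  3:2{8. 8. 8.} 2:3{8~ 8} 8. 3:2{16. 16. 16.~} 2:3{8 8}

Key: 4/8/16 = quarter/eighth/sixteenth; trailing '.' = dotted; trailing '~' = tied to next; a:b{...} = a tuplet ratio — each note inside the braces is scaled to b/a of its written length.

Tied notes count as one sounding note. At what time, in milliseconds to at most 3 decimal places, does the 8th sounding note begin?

note 8 onset = 17/2b = 7500.0ms

1. 0.0ms @ 0 + 882.353ms (1)
2. 882.353ms @ 1 + 882.353ms (1)
3. 1764.706ms @ 2 + 882.353ms (1)
4. 2647.059ms @ 3 + 2647.059ms (3)
5. 5294.118ms @ 6 + 1323.529ms (3/2)
6. 6617.647ms @ 15/2 + 441.176ms (1/2)
7. 7058.824ms @ 8 + 441.176ms (1/2)
8. 7500.0ms @ 17/2 + 1764.706ms (2)
9. 9264.706ms @ 21/2 + 1323.529ms (3/2)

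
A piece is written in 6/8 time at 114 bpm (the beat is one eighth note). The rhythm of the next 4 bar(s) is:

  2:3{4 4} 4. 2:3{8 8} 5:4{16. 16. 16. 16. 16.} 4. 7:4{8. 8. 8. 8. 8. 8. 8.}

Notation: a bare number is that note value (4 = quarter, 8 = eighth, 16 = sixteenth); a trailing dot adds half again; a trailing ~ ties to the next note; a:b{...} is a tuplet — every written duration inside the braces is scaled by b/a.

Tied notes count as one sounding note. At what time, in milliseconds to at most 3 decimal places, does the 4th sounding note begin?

note 4 onset = 9b = 4736.842ms

1. 0.0ms @ 0 + 1578.947ms (3)
2. 1578.947ms @ 3 + 1578.947ms (3)
3. 3157.895ms @ 6 + 1578.947ms (3)
4. 4736.842ms @ 9 + 789.474ms (3/2)
5. 5526.316ms @ 21/2 + 789.474ms (3/2)
6. 6315.789ms @ 12 + 315.789ms (3/5)
7. 6631.579ms @ 63/5 + 315.789ms (3/5)
8. 6947.368ms @ 66/5 + 315.789ms (3/5)
9. 7263.158ms @ 69/5 + 315.789ms (3/5)
10. 7578.947ms @ 72/5 + 315.789ms (3/5)
11. 7894.737ms @ 15 + 1578.947ms (3)
12. 9473.684ms @ 18 + 451.128ms (6/7)
13. 9924.812ms @ 132/7 + 451.128ms (6/7)
14. 10375.94ms @ 138/7 + 451.128ms (6/7)
15. 10827.068ms @ 144/7 + 451.128ms (6/7)
16. 11278.195ms @ 150/7 + 451.128ms (6/7)
17. 11729.323ms @ 156/7 + 451.128ms (6/7)
18. 12180.451ms @ 162/7 + 451.128ms (6/7)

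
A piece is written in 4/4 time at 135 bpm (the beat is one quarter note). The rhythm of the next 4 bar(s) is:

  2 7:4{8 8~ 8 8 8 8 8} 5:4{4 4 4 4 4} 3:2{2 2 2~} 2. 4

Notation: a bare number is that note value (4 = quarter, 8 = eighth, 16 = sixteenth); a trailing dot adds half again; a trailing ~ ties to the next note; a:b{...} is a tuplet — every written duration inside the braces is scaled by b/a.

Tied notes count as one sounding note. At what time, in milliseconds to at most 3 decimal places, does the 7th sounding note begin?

note 7 onset = 26/7b = 1650.794ms

1. 0.0ms @ 0 + 888.889ms (2)
2. 888.889ms @ 2 + 126.984ms (2/7)
3. 1015.873ms @ 16/7 + 253.968ms (4/7)
4. 1269.841ms @ 20/7 + 126.984ms (2/7)
5. 1396.825ms @ 22/7 + 126.984ms (2/7)
6. 1523.81ms @ 24/7 + 126.984ms (2/7)
7. 1650.794ms @ 26/7 + 126.984ms (2/7)
8. 1777.778ms @ 4 + 355.556ms (4/5)
9. 2133.333ms @ 24/5 + 355.556ms (4/5)
10. 2488.889ms @ 28/5 + 355.556ms (4/5)
11. 2844.444ms @ 32/5 + 355.556ms (4/5)
12. 3200.0ms @ 36/5 + 355.556ms (4/5)
13. 3555.556ms @ 8 + 592.593ms (4/3)
14. 4148.148ms @ 28/3 + 592.593ms (4/3)
15. 4740.741ms @ 32/3 + 1925.926ms (13/3)
16. 6666.667ms @ 15 + 444.444ms (1)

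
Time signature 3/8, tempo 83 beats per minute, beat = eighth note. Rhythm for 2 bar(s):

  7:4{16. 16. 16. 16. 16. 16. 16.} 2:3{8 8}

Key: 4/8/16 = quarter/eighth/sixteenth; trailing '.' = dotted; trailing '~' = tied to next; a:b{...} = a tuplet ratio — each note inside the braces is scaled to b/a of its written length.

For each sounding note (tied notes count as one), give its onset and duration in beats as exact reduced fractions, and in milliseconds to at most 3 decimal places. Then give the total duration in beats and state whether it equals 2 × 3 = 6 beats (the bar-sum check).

1) 0.0ms=0b +309.811ms=3/7b
2) 309.811ms=3/7b +309.811ms=3/7b
3) 619.621ms=6/7b +309.811ms=3/7b
4) 929.432ms=9/7b +309.811ms=3/7b
5) 1239.243ms=12/7b +309.811ms=3/7b
6) 1549.053ms=15/7b +309.811ms=3/7b
7) 1858.864ms=18/7b +309.811ms=3/7b
8) 2168.675ms=3b +1084.337ms=3/2b
9) 3253.012ms=9/2b +1084.337ms=3/2b
Σ=6b of 6 (83bpm 3/8) — PASS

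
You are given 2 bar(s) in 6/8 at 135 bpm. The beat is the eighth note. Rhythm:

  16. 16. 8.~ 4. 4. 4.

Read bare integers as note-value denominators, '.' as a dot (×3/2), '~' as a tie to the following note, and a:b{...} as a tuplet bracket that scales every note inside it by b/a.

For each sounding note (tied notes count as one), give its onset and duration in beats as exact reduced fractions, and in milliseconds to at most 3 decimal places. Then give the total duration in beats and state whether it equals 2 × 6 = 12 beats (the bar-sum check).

1) 0.0ms=0b +333.333ms=3/4b
2) 333.333ms=3/4b +333.333ms=3/4b
3) 666.667ms=3/2b +2000.0ms=9/2b
4) 2666.667ms=6b +1333.333ms=3b
5) 4000.0ms=9b +1333.333ms=3b
Σ=12b of 12 (135bpm 6/8) — PASS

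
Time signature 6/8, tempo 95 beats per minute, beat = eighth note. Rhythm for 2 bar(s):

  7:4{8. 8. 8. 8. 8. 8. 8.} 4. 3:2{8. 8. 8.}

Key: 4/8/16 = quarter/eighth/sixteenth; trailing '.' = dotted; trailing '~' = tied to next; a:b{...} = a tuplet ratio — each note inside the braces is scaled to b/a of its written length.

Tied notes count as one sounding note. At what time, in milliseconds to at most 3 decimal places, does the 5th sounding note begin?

1. 0.0ms @ 0 + 541.353ms (6/7)
2. 541.353ms @ 6/7 + 541.353ms (6/7)
3. 1082.707ms @ 12/7 + 541.353ms (6/7)
4. 1624.06ms @ 18/7 + 541.353ms (6/7)
5. 2165.414ms @ 24/7 + 541.353ms (6/7)
6. 2706.767ms @ 30/7 + 541.353ms (6/7)
7. 3248.12ms @ 36/7 + 541.353ms (6/7)
8. 3789.474ms @ 6 + 1894.737ms (3)
9. 5684.211ms @ 9 + 631.579ms (1)
10. 6315.789ms @ 10 + 631.579ms (1)
11. 6947.368ms @ 11 + 631.579ms (1)

note 5 onset = 24/7b = 2165.414ms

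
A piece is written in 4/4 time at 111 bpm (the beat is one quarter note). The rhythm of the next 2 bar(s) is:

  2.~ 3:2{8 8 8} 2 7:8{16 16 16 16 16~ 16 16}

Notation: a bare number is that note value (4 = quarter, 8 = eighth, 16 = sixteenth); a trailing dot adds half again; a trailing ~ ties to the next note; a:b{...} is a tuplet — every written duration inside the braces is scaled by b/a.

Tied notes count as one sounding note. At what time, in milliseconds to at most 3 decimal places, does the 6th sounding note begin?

1. 0.0ms @ 0 + 1801.802ms (10/3)
2. 1801.802ms @ 10/3 + 180.18ms (1/3)
3. 1981.982ms @ 11/3 + 180.18ms (1/3)
4. 2162.162ms @ 4 + 1081.081ms (2)
5. 3243.243ms @ 6 + 154.44ms (2/7)
6. 3397.683ms @ 44/7 + 154.44ms (2/7)
7. 3552.124ms @ 46/7 + 154.44ms (2/7)
8. 3706.564ms @ 48/7 + 154.44ms (2/7)
9. 3861.004ms @ 50/7 + 308.88ms (4/7)
10. 4169.884ms @ 54/7 + 154.44ms (2/7)

note 6 onset = 44/7b = 3397.683ms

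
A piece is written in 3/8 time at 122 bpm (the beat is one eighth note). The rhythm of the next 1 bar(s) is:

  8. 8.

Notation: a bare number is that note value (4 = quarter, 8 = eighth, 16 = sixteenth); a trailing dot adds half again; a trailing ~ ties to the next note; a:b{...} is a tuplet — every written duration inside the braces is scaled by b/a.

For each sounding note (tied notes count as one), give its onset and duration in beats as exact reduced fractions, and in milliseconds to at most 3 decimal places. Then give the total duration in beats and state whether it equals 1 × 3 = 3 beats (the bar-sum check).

1) 0.0ms=0b +737.705ms=3/2b
2) 737.705ms=3/2b +737.705ms=3/2b
Σ=3b of 3 (122bpm 3/8) — PASS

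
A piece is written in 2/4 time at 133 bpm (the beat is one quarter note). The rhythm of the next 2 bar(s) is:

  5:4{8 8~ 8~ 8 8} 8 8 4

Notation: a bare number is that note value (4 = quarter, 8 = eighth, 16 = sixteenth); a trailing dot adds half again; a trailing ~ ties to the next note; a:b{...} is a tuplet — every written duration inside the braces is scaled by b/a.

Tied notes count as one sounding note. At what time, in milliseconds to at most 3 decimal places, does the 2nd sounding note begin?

1. 0.0ms @ 0 + 180.451ms (2/5)
2. 180.451ms @ 2/5 + 541.353ms (6/5)
3. 721.805ms @ 8/5 + 180.451ms (2/5)
4. 902.256ms @ 2 + 225.564ms (1/2)
5. 1127.82ms @ 5/2 + 225.564ms (1/2)
6. 1353.383ms @ 3 + 451.128ms (1)

note 2 onset = 2/5b = 180.451ms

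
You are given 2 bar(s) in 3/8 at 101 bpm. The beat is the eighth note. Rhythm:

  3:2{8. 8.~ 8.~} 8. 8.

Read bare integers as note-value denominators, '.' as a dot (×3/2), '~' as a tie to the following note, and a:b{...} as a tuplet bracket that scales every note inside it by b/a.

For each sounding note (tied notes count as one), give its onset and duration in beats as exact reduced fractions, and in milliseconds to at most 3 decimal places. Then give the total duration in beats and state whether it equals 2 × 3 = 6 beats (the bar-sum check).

1) 0.0ms=0b +594.059ms=1b
2) 594.059ms=1b +2079.208ms=7/2b
3) 2673.267ms=9/2b +891.089ms=3/2b
Σ=6b of 6 (101bpm 3/8) — PASS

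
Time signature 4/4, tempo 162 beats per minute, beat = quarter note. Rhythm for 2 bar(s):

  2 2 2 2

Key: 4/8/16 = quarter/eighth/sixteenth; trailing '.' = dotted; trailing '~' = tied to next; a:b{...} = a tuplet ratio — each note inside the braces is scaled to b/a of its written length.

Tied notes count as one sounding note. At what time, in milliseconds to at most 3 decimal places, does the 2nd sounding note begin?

note 2 onset = 2b = 740.741ms

1. 0.0ms @ 0 + 740.741ms (2)
2. 740.741ms @ 2 + 740.741ms (2)
3. 1481.481ms @ 4 + 740.741ms (2)
4. 2222.222ms @ 6 + 740.741ms (2)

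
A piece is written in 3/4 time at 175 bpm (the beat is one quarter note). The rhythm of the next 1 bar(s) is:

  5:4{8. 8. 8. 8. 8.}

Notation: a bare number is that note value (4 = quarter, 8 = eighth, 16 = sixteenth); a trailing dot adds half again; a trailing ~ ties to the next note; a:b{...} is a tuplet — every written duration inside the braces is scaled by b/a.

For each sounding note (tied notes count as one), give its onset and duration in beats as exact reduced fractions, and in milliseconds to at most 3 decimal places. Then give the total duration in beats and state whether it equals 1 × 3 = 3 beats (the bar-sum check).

1) 0.0ms=0b +205.714ms=3/5b
2) 205.714ms=3/5b +205.714ms=3/5b
3) 411.429ms=6/5b +205.714ms=3/5b
4) 617.143ms=9/5b +205.714ms=3/5b
5) 822.857ms=12/5b +205.714ms=3/5b
Σ=3b of 3 (175bpm 3/4) — PASS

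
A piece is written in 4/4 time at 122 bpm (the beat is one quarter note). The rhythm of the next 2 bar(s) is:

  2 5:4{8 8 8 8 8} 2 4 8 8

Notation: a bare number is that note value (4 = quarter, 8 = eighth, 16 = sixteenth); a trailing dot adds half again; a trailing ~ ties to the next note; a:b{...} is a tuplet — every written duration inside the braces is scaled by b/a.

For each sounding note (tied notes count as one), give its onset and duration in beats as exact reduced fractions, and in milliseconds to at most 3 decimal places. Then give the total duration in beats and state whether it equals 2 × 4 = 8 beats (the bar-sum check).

1) 0.0ms=0b +983.607ms=2b
2) 983.607ms=2b +196.721ms=2/5b
3) 1180.328ms=12/5b +196.721ms=2/5b
4) 1377.049ms=14/5b +196.721ms=2/5b
5) 1573.77ms=16/5b +196.721ms=2/5b
6) 1770.492ms=18/5b +196.721ms=2/5b
7) 1967.213ms=4b +983.607ms=2b
8) 2950.82ms=6b +491.803ms=1b
9) 3442.623ms=7b +245.902ms=1/2b
10) 3688.525ms=15/2b +245.902ms=1/2b
Σ=8b of 8 (122bpm 4/4) — PASS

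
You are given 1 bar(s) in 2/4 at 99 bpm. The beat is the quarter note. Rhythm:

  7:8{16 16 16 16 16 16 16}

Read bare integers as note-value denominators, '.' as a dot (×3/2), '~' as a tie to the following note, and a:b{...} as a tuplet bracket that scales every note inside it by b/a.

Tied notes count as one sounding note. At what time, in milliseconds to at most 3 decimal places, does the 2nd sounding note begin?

note 2 onset = 2/7b = 173.16ms

1. 0.0ms @ 0 + 173.16ms (2/7)
2. 173.16ms @ 2/7 + 173.16ms (2/7)
3. 346.32ms @ 4/7 + 173.16ms (2/7)
4. 519.481ms @ 6/7 + 173.16ms (2/7)
5. 692.641ms @ 8/7 + 173.16ms (2/7)
6. 865.801ms @ 10/7 + 173.16ms (2/7)
7. 1038.961ms @ 12/7 + 173.16ms (2/7)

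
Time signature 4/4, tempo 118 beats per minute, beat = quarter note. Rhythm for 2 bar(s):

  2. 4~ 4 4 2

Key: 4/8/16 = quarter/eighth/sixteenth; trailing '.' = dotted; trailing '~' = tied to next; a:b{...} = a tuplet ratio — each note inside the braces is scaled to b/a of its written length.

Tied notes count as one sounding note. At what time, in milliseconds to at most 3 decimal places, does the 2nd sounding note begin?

note 2 onset = 3b = 1525.424ms

1. 0.0ms @ 0 + 1525.424ms (3)
2. 1525.424ms @ 3 + 1016.949ms (2)
3. 2542.373ms @ 5 + 508.475ms (1)
4. 3050.847ms @ 6 + 1016.949ms (2)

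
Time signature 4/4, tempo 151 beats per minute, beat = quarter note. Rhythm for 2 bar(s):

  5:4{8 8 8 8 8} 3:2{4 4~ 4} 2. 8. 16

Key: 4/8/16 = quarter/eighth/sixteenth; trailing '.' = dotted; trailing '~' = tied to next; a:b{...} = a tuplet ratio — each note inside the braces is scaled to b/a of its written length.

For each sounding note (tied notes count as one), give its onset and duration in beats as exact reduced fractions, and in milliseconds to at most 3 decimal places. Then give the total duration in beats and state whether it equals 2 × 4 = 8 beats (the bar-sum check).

1) 0.0ms=0b +158.94ms=2/5b
2) 158.94ms=2/5b +158.94ms=2/5b
3) 317.881ms=4/5b +158.94ms=2/5b
4) 476.821ms=6/5b +158.94ms=2/5b
5) 635.762ms=8/5b +158.94ms=2/5b
6) 794.702ms=2b +264.901ms=2/3b
7) 1059.603ms=8/3b +529.801ms=4/3b
8) 1589.404ms=4b +1192.053ms=3b
9) 2781.457ms=7b +298.013ms=3/4b
10) 3079.47ms=31/4b +99.338ms=1/4b
Σ=8b of 8 (151bpm 4/4) — PASS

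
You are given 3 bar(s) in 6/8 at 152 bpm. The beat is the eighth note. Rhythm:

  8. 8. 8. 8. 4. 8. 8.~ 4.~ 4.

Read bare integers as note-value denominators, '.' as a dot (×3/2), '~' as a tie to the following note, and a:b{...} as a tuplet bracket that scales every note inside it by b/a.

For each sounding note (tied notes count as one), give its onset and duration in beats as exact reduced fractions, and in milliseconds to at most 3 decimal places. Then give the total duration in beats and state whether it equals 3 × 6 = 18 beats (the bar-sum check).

1) 0.0ms=0b +592.105ms=3/2b
2) 592.105ms=3/2b +592.105ms=3/2b
3) 1184.211ms=3b +592.105ms=3/2b
4) 1776.316ms=9/2b +592.105ms=3/2b
5) 2368.421ms=6b +1184.211ms=3b
6) 3552.632ms=9b +592.105ms=3/2b
7) 4144.737ms=21/2b +2960.526ms=15/2b
Σ=18b of 18 (152bpm 6/8) — PASS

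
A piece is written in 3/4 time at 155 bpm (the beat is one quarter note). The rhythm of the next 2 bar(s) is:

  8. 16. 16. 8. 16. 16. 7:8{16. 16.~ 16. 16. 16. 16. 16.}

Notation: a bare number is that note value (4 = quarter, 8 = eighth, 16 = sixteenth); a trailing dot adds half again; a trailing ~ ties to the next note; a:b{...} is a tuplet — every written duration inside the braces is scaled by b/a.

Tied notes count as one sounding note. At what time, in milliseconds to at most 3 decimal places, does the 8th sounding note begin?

1. 0.0ms @ 0 + 290.323ms (3/4)
2. 290.323ms @ 3/4 + 145.161ms (3/8)
3. 435.484ms @ 9/8 + 145.161ms (3/8)
4. 580.645ms @ 3/2 + 290.323ms (3/4)
5. 870.968ms @ 9/4 + 145.161ms (3/8)
6. 1016.129ms @ 21/8 + 145.161ms (3/8)
7. 1161.29ms @ 3 + 165.899ms (3/7)
8. 1327.189ms @ 24/7 + 331.797ms (6/7)
9. 1658.986ms @ 30/7 + 165.899ms (3/7)
10. 1824.885ms @ 33/7 + 165.899ms (3/7)
11. 1990.783ms @ 36/7 + 165.899ms (3/7)
12. 2156.682ms @ 39/7 + 165.899ms (3/7)

note 8 onset = 24/7b = 1327.189ms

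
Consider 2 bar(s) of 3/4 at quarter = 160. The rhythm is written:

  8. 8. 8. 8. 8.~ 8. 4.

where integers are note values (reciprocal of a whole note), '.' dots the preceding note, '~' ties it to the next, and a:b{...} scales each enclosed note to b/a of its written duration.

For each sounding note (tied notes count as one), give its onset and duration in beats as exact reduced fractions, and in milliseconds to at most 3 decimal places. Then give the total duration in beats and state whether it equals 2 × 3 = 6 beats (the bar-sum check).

1) 0.0ms=0b +281.25ms=3/4b
2) 281.25ms=3/4b +281.25ms=3/4b
3) 562.5ms=3/2b +281.25ms=3/4b
4) 843.75ms=9/4b +281.25ms=3/4b
5) 1125.0ms=3b +562.5ms=3/2b
6) 1687.5ms=9/2b +562.5ms=3/2b
Σ=6b of 6 (160bpm 3/4) — PASS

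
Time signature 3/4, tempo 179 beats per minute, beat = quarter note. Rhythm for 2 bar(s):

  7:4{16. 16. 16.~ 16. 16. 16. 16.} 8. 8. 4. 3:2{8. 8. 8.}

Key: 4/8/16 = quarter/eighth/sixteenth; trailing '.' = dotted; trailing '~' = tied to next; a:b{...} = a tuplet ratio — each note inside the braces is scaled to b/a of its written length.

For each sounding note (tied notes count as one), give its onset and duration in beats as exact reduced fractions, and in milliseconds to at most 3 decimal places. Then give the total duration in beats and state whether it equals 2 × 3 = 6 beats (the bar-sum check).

1) 0.0ms=0b +71.828ms=3/14b
2) 71.828ms=3/14b +71.828ms=3/14b
3) 143.655ms=3/7b +143.655ms=3/7b
4) 287.31ms=6/7b +71.828ms=3/14b
5) 359.138ms=15/14b +71.828ms=3/14b
6) 430.966ms=9/7b +71.828ms=3/14b
7) 502.793ms=3/2b +251.397ms=3/4b
8) 754.19ms=9/4b +251.397ms=3/4b
9) 1005.587ms=3b +502.793ms=3/2b
10) 1508.38ms=9/2b +167.598ms=1/2b
11) 1675.978ms=5b +167.598ms=1/2b
12) 1843.575ms=11/2b +167.598ms=1/2b
Σ=6b of 6 (179bpm 3/4) — PASS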